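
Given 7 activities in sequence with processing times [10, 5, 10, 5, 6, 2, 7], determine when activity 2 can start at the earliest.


Activity 2 starts after activities 1 through 1 complete.
Predecessor durations: [10]
ES = 10 = 10

10


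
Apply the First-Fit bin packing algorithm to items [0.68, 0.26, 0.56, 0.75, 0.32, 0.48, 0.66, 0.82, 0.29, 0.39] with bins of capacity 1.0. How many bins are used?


Place items sequentially using First-Fit:
  Item 0.68 -> new Bin 1
  Item 0.26 -> Bin 1 (now 0.94)
  Item 0.56 -> new Bin 2
  Item 0.75 -> new Bin 3
  Item 0.32 -> Bin 2 (now 0.88)
  Item 0.48 -> new Bin 4
  Item 0.66 -> new Bin 5
  Item 0.82 -> new Bin 6
  Item 0.29 -> Bin 4 (now 0.77)
  Item 0.39 -> new Bin 7
Total bins used = 7

7


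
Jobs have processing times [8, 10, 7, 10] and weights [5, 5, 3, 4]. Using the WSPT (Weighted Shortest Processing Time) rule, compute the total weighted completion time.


Compute p/w ratios and sort ascending (WSPT): [(8, 5), (10, 5), (7, 3), (10, 4)]
Compute weighted completion times:
  Job (p=8,w=5): C=8, w*C=5*8=40
  Job (p=10,w=5): C=18, w*C=5*18=90
  Job (p=7,w=3): C=25, w*C=3*25=75
  Job (p=10,w=4): C=35, w*C=4*35=140
Total weighted completion time = 345

345


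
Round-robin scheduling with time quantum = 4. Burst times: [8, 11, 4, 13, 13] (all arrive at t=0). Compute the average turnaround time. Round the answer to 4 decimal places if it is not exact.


Time quantum = 4
Execution trace:
  J1 runs 4 units, time = 4
  J2 runs 4 units, time = 8
  J3 runs 4 units, time = 12
  J4 runs 4 units, time = 16
  J5 runs 4 units, time = 20
  J1 runs 4 units, time = 24
  J2 runs 4 units, time = 28
  J4 runs 4 units, time = 32
  J5 runs 4 units, time = 36
  J2 runs 3 units, time = 39
  J4 runs 4 units, time = 43
  J5 runs 4 units, time = 47
  J4 runs 1 units, time = 48
  J5 runs 1 units, time = 49
Finish times: [24, 39, 12, 48, 49]
Average turnaround = 172/5 = 34.4

34.4


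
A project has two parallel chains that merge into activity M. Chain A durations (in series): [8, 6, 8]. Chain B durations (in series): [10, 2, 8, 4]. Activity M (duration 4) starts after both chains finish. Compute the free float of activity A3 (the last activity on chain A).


ES(A3) = sum of predecessors on chain A = 14
EF(A3) = ES + duration = 14 + 8 = 22
Successor of A3 is M. ES(M) = max(sum(A), sum(B)) = max(22, 24) = 24
Free float = ES(successor) - EF(current) = 24 - 22 = 2

2


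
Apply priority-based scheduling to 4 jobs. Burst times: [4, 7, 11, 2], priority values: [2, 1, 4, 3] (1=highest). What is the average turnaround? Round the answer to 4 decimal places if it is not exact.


Sort by priority (ascending = highest first):
Order: [(1, 7), (2, 4), (3, 2), (4, 11)]
Completion times:
  Priority 1, burst=7, C=7
  Priority 2, burst=4, C=11
  Priority 3, burst=2, C=13
  Priority 4, burst=11, C=24
Average turnaround = 55/4 = 13.75

13.75


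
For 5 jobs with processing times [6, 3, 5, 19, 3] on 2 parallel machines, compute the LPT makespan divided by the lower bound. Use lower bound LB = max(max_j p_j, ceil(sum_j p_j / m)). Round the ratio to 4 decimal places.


LPT order: [19, 6, 5, 3, 3]
Machine loads after assignment: [19, 17]
LPT makespan = 19
Lower bound = max(max_job, ceil(total/2)) = max(19, 18) = 19
Ratio = 19 / 19 = 1.0

1.0


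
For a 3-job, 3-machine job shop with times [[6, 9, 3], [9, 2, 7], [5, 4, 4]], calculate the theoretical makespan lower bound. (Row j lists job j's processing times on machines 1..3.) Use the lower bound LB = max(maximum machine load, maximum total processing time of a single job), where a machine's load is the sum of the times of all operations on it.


Machine loads:
  Machine 1: 6 + 9 + 5 = 20
  Machine 2: 9 + 2 + 4 = 15
  Machine 3: 3 + 7 + 4 = 14
Max machine load = 20
Job totals:
  Job 1: 18
  Job 2: 18
  Job 3: 13
Max job total = 18
Lower bound = max(20, 18) = 20

20


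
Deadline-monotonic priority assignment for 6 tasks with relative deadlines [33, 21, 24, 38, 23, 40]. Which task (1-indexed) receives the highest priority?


Sort tasks by relative deadline (ascending):
  Task 2: deadline = 21
  Task 5: deadline = 23
  Task 3: deadline = 24
  Task 1: deadline = 33
  Task 4: deadline = 38
  Task 6: deadline = 40
Priority order (highest first): [2, 5, 3, 1, 4, 6]
Highest priority task = 2

2


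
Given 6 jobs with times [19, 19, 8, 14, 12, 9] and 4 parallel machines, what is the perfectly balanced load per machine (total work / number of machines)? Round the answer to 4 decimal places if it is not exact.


Total processing time = 19 + 19 + 8 + 14 + 12 + 9 = 81
Number of machines = 4
Ideal balanced load = 81 / 4 = 20.25

20.25


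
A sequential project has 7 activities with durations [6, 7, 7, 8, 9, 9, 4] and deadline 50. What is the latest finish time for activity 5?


LF(activity 5) = deadline - sum of successor durations
Successors: activities 6 through 7 with durations [9, 4]
Sum of successor durations = 13
LF = 50 - 13 = 37

37


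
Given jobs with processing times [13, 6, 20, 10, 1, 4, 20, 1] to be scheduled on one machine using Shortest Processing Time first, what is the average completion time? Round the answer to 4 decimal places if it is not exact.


Sort jobs by processing time (SPT order): [1, 1, 4, 6, 10, 13, 20, 20]
Compute completion times sequentially:
  Job 1: processing = 1, completes at 1
  Job 2: processing = 1, completes at 2
  Job 3: processing = 4, completes at 6
  Job 4: processing = 6, completes at 12
  Job 5: processing = 10, completes at 22
  Job 6: processing = 13, completes at 35
  Job 7: processing = 20, completes at 55
  Job 8: processing = 20, completes at 75
Sum of completion times = 208
Average completion time = 208/8 = 26.0

26.0


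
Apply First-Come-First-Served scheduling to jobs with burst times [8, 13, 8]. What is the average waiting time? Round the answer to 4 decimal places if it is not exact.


FCFS order (as given): [8, 13, 8]
Waiting times:
  Job 1: wait = 0
  Job 2: wait = 8
  Job 3: wait = 21
Sum of waiting times = 29
Average waiting time = 29/3 = 9.6667

9.6667


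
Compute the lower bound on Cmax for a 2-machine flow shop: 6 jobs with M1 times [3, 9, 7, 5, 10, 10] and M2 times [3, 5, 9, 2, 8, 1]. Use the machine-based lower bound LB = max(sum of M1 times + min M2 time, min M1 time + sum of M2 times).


LB1 = sum(M1 times) + min(M2 times) = 44 + 1 = 45
LB2 = min(M1 times) + sum(M2 times) = 3 + 28 = 31
Lower bound = max(LB1, LB2) = max(45, 31) = 45

45


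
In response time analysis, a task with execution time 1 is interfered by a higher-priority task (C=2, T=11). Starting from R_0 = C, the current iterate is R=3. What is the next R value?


R_next = C + ceil(R_prev / T_hp) * C_hp
ceil(3 / 11) = ceil(0.2727) = 1
Interference = 1 * 2 = 2
R_next = 1 + 2 = 3
R_next = R_prev, so the iteration has converged (response time = 3).

3


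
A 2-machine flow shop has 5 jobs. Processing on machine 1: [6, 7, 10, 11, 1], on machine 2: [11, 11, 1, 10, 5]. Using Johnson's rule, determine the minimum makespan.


Apply Johnson's rule:
  Group 1 (a <= b): [(5, 1, 5), (1, 6, 11), (2, 7, 11)]
  Group 2 (a > b): [(4, 11, 10), (3, 10, 1)]
Optimal job order: [5, 1, 2, 4, 3]
Schedule:
  Job 5: M1 done at 1, M2 done at 6
  Job 1: M1 done at 7, M2 done at 18
  Job 2: M1 done at 14, M2 done at 29
  Job 4: M1 done at 25, M2 done at 39
  Job 3: M1 done at 35, M2 done at 40
Makespan = 40

40


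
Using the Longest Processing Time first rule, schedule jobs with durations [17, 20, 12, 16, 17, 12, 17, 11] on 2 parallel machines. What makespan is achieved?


Sort jobs in decreasing order (LPT): [20, 17, 17, 17, 16, 12, 12, 11]
Assign each job to the least loaded machine:
  Machine 1: jobs [20, 17, 12, 12], load = 61
  Machine 2: jobs [17, 17, 16, 11], load = 61
Makespan = max load = 61

61


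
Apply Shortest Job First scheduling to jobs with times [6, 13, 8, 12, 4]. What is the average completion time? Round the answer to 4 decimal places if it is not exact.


SJF order (ascending): [4, 6, 8, 12, 13]
Completion times:
  Job 1: burst=4, C=4
  Job 2: burst=6, C=10
  Job 3: burst=8, C=18
  Job 4: burst=12, C=30
  Job 5: burst=13, C=43
Average completion = 105/5 = 21.0

21.0


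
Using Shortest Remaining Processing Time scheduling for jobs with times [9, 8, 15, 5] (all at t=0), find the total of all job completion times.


Since all jobs arrive at t=0, SRPT equals SPT ordering.
SPT order: [5, 8, 9, 15]
Completion times:
  Job 1: p=5, C=5
  Job 2: p=8, C=13
  Job 3: p=9, C=22
  Job 4: p=15, C=37
Total completion time = 5 + 13 + 22 + 37 = 77

77


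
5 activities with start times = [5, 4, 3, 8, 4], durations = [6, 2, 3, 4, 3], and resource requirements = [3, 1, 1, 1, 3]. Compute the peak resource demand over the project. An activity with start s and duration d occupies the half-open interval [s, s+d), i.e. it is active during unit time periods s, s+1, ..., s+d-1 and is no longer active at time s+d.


Each activity i is active on [start_i, start_i + duration_i).
Compute total resource usage per time slot:
  t=0: active resources = [], total = 0
  t=1: active resources = [], total = 0
  t=2: active resources = [], total = 0
  t=3: active resources = [1], total = 1
  t=4: active resources = [1, 1, 3], total = 5
  t=5: active resources = [3, 1, 1, 3], total = 8
  t=6: active resources = [3, 3], total = 6
  t=7: active resources = [3], total = 3
  t=8: active resources = [3, 1], total = 4
  t=9: active resources = [3, 1], total = 4
  t=10: active resources = [3, 1], total = 4
  t=11: active resources = [1], total = 1
Peak resource demand = 8

8


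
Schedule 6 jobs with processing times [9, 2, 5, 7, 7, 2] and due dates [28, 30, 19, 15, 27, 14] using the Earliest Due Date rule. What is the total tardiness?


Sort by due date (EDD order): [(2, 14), (7, 15), (5, 19), (7, 27), (9, 28), (2, 30)]
Compute completion times and tardiness:
  Job 1: p=2, d=14, C=2, tardiness=max(0,2-14)=0
  Job 2: p=7, d=15, C=9, tardiness=max(0,9-15)=0
  Job 3: p=5, d=19, C=14, tardiness=max(0,14-19)=0
  Job 4: p=7, d=27, C=21, tardiness=max(0,21-27)=0
  Job 5: p=9, d=28, C=30, tardiness=max(0,30-28)=2
  Job 6: p=2, d=30, C=32, tardiness=max(0,32-30)=2
Total tardiness = 4

4


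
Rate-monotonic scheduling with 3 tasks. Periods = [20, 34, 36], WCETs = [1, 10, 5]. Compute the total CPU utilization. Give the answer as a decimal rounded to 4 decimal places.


Compute individual utilizations (exact fractions):
  Task 1: C/T = 1/20 (approx. 0.05)
  Task 2: C/T = 10/34 = 5/17 (approx. 0.2941)
  Task 3: C/T = 5/36 (approx. 0.1389)
Total utilization U = 1/20 + 5/17 + 5/36 = 739/1530
Rounded to 4 decimal places: U = 0.4830
RM (Liu & Layland) bound for 3 tasks = 0.779763; compare with U = 739/1530 (approx. 0.483007)
U <= bound, so schedulable by RM sufficient condition.

0.4830


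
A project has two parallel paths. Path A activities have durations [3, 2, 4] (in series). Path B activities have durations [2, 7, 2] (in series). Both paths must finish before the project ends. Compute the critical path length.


Path A total = 3 + 2 + 4 = 9
Path B total = 2 + 7 + 2 = 11
Critical path = longest path = max(9, 11) = 11

11


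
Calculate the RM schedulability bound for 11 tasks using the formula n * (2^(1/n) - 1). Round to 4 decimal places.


Compute 2^(1/11) = 1.0650410894
Subtract 1: 1.0650410894 - 1 = 0.0650410894
Multiply by n: 11 * 0.0650410894 = 0.7154519834
Round to 4 dp: 0.7155

0.7155


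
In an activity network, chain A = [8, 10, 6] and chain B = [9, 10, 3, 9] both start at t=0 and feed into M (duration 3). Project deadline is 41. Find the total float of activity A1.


Forward pass: ES(A1) = sum of predecessors on chain A = 0
EF = ES + duration = 0 + 8 = 8
Backward pass: LF(M) = deadline = 41; LS(M) = 41 - 3 = 38
LF(A1) = LS(M) - sum(successors on chain A) = 38 - 16 = 22
LS = LF - duration = 22 - 8 = 14
Total float = LS - ES = 14 - 0 = 14

14


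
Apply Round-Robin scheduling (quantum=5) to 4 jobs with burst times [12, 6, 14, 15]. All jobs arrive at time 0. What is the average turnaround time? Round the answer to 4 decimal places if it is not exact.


Time quantum = 5
Execution trace:
  J1 runs 5 units, time = 5
  J2 runs 5 units, time = 10
  J3 runs 5 units, time = 15
  J4 runs 5 units, time = 20
  J1 runs 5 units, time = 25
  J2 runs 1 units, time = 26
  J3 runs 5 units, time = 31
  J4 runs 5 units, time = 36
  J1 runs 2 units, time = 38
  J3 runs 4 units, time = 42
  J4 runs 5 units, time = 47
Finish times: [38, 26, 42, 47]
Average turnaround = 153/4 = 38.25

38.25


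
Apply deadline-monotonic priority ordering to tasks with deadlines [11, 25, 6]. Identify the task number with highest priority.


Sort tasks by relative deadline (ascending):
  Task 3: deadline = 6
  Task 1: deadline = 11
  Task 2: deadline = 25
Priority order (highest first): [3, 1, 2]
Highest priority task = 3

3


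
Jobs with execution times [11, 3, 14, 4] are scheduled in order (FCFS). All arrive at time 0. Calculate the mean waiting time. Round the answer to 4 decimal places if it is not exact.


FCFS order (as given): [11, 3, 14, 4]
Waiting times:
  Job 1: wait = 0
  Job 2: wait = 11
  Job 3: wait = 14
  Job 4: wait = 28
Sum of waiting times = 53
Average waiting time = 53/4 = 13.25

13.25


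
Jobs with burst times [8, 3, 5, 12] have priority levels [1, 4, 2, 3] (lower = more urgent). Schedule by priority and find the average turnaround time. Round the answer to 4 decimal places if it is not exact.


Sort by priority (ascending = highest first):
Order: [(1, 8), (2, 5), (3, 12), (4, 3)]
Completion times:
  Priority 1, burst=8, C=8
  Priority 2, burst=5, C=13
  Priority 3, burst=12, C=25
  Priority 4, burst=3, C=28
Average turnaround = 74/4 = 18.5

18.5


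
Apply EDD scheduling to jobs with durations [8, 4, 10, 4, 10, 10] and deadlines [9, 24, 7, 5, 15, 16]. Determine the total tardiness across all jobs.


Sort by due date (EDD order): [(4, 5), (10, 7), (8, 9), (10, 15), (10, 16), (4, 24)]
Compute completion times and tardiness:
  Job 1: p=4, d=5, C=4, tardiness=max(0,4-5)=0
  Job 2: p=10, d=7, C=14, tardiness=max(0,14-7)=7
  Job 3: p=8, d=9, C=22, tardiness=max(0,22-9)=13
  Job 4: p=10, d=15, C=32, tardiness=max(0,32-15)=17
  Job 5: p=10, d=16, C=42, tardiness=max(0,42-16)=26
  Job 6: p=4, d=24, C=46, tardiness=max(0,46-24)=22
Total tardiness = 85

85


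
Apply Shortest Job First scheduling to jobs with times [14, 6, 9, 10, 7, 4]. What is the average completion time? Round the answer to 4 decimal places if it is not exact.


SJF order (ascending): [4, 6, 7, 9, 10, 14]
Completion times:
  Job 1: burst=4, C=4
  Job 2: burst=6, C=10
  Job 3: burst=7, C=17
  Job 4: burst=9, C=26
  Job 5: burst=10, C=36
  Job 6: burst=14, C=50
Average completion = 143/6 = 23.8333

23.8333


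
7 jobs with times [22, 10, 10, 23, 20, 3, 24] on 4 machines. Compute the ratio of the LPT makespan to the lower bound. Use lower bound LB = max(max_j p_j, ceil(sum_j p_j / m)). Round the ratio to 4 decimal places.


LPT order: [24, 23, 22, 20, 10, 10, 3]
Machine loads after assignment: [24, 26, 32, 30]
LPT makespan = 32
Lower bound = max(max_job, ceil(total/4)) = max(24, 28) = 28
Ratio = 32 / 28 = 1.1429

1.1429


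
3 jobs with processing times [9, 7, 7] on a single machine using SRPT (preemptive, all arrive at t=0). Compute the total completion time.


Since all jobs arrive at t=0, SRPT equals SPT ordering.
SPT order: [7, 7, 9]
Completion times:
  Job 1: p=7, C=7
  Job 2: p=7, C=14
  Job 3: p=9, C=23
Total completion time = 7 + 14 + 23 = 44

44


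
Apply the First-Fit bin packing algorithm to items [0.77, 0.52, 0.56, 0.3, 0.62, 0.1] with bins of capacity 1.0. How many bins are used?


Place items sequentially using First-Fit:
  Item 0.77 -> new Bin 1
  Item 0.52 -> new Bin 2
  Item 0.56 -> new Bin 3
  Item 0.3 -> Bin 2 (now 0.82)
  Item 0.62 -> new Bin 4
  Item 0.1 -> Bin 1 (now 0.87)
Total bins used = 4

4


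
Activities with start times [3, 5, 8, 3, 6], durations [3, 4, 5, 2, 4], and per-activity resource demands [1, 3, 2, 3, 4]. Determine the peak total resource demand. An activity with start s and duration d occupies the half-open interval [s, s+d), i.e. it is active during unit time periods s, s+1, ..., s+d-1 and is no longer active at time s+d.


Each activity i is active on [start_i, start_i + duration_i).
Compute total resource usage per time slot:
  t=0: active resources = [], total = 0
  t=1: active resources = [], total = 0
  t=2: active resources = [], total = 0
  t=3: active resources = [1, 3], total = 4
  t=4: active resources = [1, 3], total = 4
  t=5: active resources = [1, 3], total = 4
  t=6: active resources = [3, 4], total = 7
  t=7: active resources = [3, 4], total = 7
  t=8: active resources = [3, 2, 4], total = 9
  t=9: active resources = [2, 4], total = 6
  t=10: active resources = [2], total = 2
  t=11: active resources = [2], total = 2
  t=12: active resources = [2], total = 2
Peak resource demand = 9

9


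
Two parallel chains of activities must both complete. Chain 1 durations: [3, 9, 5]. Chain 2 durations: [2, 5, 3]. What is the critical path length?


Path A total = 3 + 9 + 5 = 17
Path B total = 2 + 5 + 3 = 10
Critical path = longest path = max(17, 10) = 17

17


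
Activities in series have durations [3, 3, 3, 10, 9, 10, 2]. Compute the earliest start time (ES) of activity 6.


Activity 6 starts after activities 1 through 5 complete.
Predecessor durations: [3, 3, 3, 10, 9]
ES = 3 + 3 + 3 + 10 + 9 = 28

28


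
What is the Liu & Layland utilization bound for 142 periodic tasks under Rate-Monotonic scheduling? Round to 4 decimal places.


Compute 2^(1/142) = 1.0048932512
Subtract 1: 1.0048932512 - 1 = 0.0048932512
Multiply by n: 142 * 0.0048932512 = 0.6948416704
Round to 4 dp: 0.6948

0.6948


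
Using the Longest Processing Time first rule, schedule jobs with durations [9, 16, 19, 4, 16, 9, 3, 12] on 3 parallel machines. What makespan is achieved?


Sort jobs in decreasing order (LPT): [19, 16, 16, 12, 9, 9, 4, 3]
Assign each job to the least loaded machine:
  Machine 1: jobs [19, 9, 3], load = 31
  Machine 2: jobs [16, 12], load = 28
  Machine 3: jobs [16, 9, 4], load = 29
Makespan = max load = 31

31


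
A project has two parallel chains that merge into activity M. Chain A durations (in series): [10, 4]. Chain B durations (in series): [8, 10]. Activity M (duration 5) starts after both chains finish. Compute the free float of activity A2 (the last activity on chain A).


ES(A2) = sum of predecessors on chain A = 10
EF(A2) = ES + duration = 10 + 4 = 14
Successor of A2 is M. ES(M) = max(sum(A), sum(B)) = max(14, 18) = 18
Free float = ES(successor) - EF(current) = 18 - 14 = 4

4


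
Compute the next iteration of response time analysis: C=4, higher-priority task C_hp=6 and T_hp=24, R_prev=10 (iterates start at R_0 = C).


R_next = C + ceil(R_prev / T_hp) * C_hp
ceil(10 / 24) = ceil(0.4167) = 1
Interference = 1 * 6 = 6
R_next = 4 + 6 = 10
R_next = R_prev, so the iteration has converged (response time = 10).

10


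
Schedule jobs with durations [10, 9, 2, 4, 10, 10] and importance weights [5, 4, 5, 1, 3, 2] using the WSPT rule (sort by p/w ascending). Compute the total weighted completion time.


Compute p/w ratios and sort ascending (WSPT): [(2, 5), (10, 5), (9, 4), (10, 3), (4, 1), (10, 2)]
Compute weighted completion times:
  Job (p=2,w=5): C=2, w*C=5*2=10
  Job (p=10,w=5): C=12, w*C=5*12=60
  Job (p=9,w=4): C=21, w*C=4*21=84
  Job (p=10,w=3): C=31, w*C=3*31=93
  Job (p=4,w=1): C=35, w*C=1*35=35
  Job (p=10,w=2): C=45, w*C=2*45=90
Total weighted completion time = 372

372


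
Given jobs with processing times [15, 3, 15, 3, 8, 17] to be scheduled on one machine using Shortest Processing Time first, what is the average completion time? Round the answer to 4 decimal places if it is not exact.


Sort jobs by processing time (SPT order): [3, 3, 8, 15, 15, 17]
Compute completion times sequentially:
  Job 1: processing = 3, completes at 3
  Job 2: processing = 3, completes at 6
  Job 3: processing = 8, completes at 14
  Job 4: processing = 15, completes at 29
  Job 5: processing = 15, completes at 44
  Job 6: processing = 17, completes at 61
Sum of completion times = 157
Average completion time = 157/6 = 26.1667

26.1667


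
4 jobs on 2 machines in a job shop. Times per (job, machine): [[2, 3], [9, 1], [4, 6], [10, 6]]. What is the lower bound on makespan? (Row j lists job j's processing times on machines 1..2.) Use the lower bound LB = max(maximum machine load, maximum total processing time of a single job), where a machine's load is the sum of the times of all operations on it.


Machine loads:
  Machine 1: 2 + 9 + 4 + 10 = 25
  Machine 2: 3 + 1 + 6 + 6 = 16
Max machine load = 25
Job totals:
  Job 1: 5
  Job 2: 10
  Job 3: 10
  Job 4: 16
Max job total = 16
Lower bound = max(25, 16) = 25

25


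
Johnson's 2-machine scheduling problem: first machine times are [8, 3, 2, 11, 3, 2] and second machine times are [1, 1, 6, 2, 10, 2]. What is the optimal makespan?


Apply Johnson's rule:
  Group 1 (a <= b): [(3, 2, 6), (6, 2, 2), (5, 3, 10)]
  Group 2 (a > b): [(4, 11, 2), (1, 8, 1), (2, 3, 1)]
Optimal job order: [3, 6, 5, 4, 1, 2]
Schedule:
  Job 3: M1 done at 2, M2 done at 8
  Job 6: M1 done at 4, M2 done at 10
  Job 5: M1 done at 7, M2 done at 20
  Job 4: M1 done at 18, M2 done at 22
  Job 1: M1 done at 26, M2 done at 27
  Job 2: M1 done at 29, M2 done at 30
Makespan = 30

30


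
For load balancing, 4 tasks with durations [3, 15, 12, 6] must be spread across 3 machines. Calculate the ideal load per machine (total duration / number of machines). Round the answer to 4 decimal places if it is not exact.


Total processing time = 3 + 15 + 12 + 6 = 36
Number of machines = 3
Ideal balanced load = 36 / 3 = 12.0

12.0


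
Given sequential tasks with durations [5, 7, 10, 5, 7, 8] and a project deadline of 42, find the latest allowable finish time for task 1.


LF(activity 1) = deadline - sum of successor durations
Successors: activities 2 through 6 with durations [7, 10, 5, 7, 8]
Sum of successor durations = 37
LF = 42 - 37 = 5

5


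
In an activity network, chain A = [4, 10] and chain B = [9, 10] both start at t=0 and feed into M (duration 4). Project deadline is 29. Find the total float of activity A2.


Forward pass: ES(A2) = sum of predecessors on chain A = 4
EF = ES + duration = 4 + 10 = 14
Backward pass: LF(M) = deadline = 29; LS(M) = 29 - 4 = 25
LF(A2) = LS(M) - sum(successors on chain A) = 25 - 0 = 25
LS = LF - duration = 25 - 10 = 15
Total float = LS - ES = 15 - 4 = 11

11


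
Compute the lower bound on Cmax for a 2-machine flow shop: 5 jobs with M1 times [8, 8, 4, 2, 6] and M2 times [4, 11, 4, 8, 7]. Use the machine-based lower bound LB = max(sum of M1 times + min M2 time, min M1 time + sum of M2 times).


LB1 = sum(M1 times) + min(M2 times) = 28 + 4 = 32
LB2 = min(M1 times) + sum(M2 times) = 2 + 34 = 36
Lower bound = max(LB1, LB2) = max(32, 36) = 36

36


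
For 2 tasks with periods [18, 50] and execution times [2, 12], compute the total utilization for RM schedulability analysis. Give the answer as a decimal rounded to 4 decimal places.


Compute individual utilizations (exact fractions):
  Task 1: C/T = 2/18 = 1/9 (approx. 0.1111)
  Task 2: C/T = 12/50 = 6/25 (approx. 0.24)
Total utilization U = 1/9 + 6/25 = 79/225
Rounded to 4 decimal places: U = 0.3511
RM (Liu & Layland) bound for 2 tasks = 0.828427; compare with U = 79/225 (approx. 0.351111)
U <= bound, so schedulable by RM sufficient condition.

0.3511


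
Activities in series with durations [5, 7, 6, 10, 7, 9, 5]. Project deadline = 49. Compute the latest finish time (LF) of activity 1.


LF(activity 1) = deadline - sum of successor durations
Successors: activities 2 through 7 with durations [7, 6, 10, 7, 9, 5]
Sum of successor durations = 44
LF = 49 - 44 = 5

5


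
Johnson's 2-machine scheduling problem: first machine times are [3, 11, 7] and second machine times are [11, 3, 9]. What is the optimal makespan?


Apply Johnson's rule:
  Group 1 (a <= b): [(1, 3, 11), (3, 7, 9)]
  Group 2 (a > b): [(2, 11, 3)]
Optimal job order: [1, 3, 2]
Schedule:
  Job 1: M1 done at 3, M2 done at 14
  Job 3: M1 done at 10, M2 done at 23
  Job 2: M1 done at 21, M2 done at 26
Makespan = 26

26


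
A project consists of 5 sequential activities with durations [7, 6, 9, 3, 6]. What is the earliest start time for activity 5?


Activity 5 starts after activities 1 through 4 complete.
Predecessor durations: [7, 6, 9, 3]
ES = 7 + 6 + 9 + 3 = 25

25


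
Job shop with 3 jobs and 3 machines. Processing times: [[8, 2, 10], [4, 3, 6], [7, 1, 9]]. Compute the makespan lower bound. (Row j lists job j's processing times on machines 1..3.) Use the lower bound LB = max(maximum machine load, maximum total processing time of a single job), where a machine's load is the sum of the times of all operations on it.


Machine loads:
  Machine 1: 8 + 4 + 7 = 19
  Machine 2: 2 + 3 + 1 = 6
  Machine 3: 10 + 6 + 9 = 25
Max machine load = 25
Job totals:
  Job 1: 20
  Job 2: 13
  Job 3: 17
Max job total = 20
Lower bound = max(25, 20) = 25

25


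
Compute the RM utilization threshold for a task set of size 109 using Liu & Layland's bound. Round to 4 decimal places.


Compute 2^(1/109) = 1.0063794108
Subtract 1: 1.0063794108 - 1 = 0.0063794108
Multiply by n: 109 * 0.0063794108 = 0.6953557772
Round to 4 dp: 0.6954

0.6954


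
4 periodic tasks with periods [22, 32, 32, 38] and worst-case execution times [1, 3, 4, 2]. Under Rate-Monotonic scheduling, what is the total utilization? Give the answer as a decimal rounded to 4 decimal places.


Compute individual utilizations (exact fractions):
  Task 1: C/T = 1/22 (approx. 0.0455)
  Task 2: C/T = 3/32 (approx. 0.0938)
  Task 3: C/T = 4/32 = 1/8 (approx. 0.125)
  Task 4: C/T = 2/38 = 1/19 (approx. 0.0526)
Total utilization U = 1/22 + 3/32 + 1/8 + 1/19 = 2119/6688
Rounded to 4 decimal places: U = 0.3168
RM (Liu & Layland) bound for 4 tasks = 0.756828; compare with U = 2119/6688 (approx. 0.316836)
U <= bound, so schedulable by RM sufficient condition.

0.3168


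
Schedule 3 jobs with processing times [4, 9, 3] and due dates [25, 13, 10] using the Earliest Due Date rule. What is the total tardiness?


Sort by due date (EDD order): [(3, 10), (9, 13), (4, 25)]
Compute completion times and tardiness:
  Job 1: p=3, d=10, C=3, tardiness=max(0,3-10)=0
  Job 2: p=9, d=13, C=12, tardiness=max(0,12-13)=0
  Job 3: p=4, d=25, C=16, tardiness=max(0,16-25)=0
Total tardiness = 0

0


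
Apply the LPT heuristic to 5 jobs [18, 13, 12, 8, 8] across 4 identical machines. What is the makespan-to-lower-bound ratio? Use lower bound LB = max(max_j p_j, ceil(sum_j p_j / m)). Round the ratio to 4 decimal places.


LPT order: [18, 13, 12, 8, 8]
Machine loads after assignment: [18, 13, 12, 16]
LPT makespan = 18
Lower bound = max(max_job, ceil(total/4)) = max(18, 15) = 18
Ratio = 18 / 18 = 1.0

1.0


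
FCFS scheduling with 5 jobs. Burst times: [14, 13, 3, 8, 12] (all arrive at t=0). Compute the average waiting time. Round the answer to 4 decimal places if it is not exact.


FCFS order (as given): [14, 13, 3, 8, 12]
Waiting times:
  Job 1: wait = 0
  Job 2: wait = 14
  Job 3: wait = 27
  Job 4: wait = 30
  Job 5: wait = 38
Sum of waiting times = 109
Average waiting time = 109/5 = 21.8

21.8


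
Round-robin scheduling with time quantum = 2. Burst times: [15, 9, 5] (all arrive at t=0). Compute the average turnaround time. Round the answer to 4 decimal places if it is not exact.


Time quantum = 2
Execution trace:
  J1 runs 2 units, time = 2
  J2 runs 2 units, time = 4
  J3 runs 2 units, time = 6
  J1 runs 2 units, time = 8
  J2 runs 2 units, time = 10
  J3 runs 2 units, time = 12
  J1 runs 2 units, time = 14
  J2 runs 2 units, time = 16
  J3 runs 1 units, time = 17
  J1 runs 2 units, time = 19
  J2 runs 2 units, time = 21
  J1 runs 2 units, time = 23
  J2 runs 1 units, time = 24
  J1 runs 2 units, time = 26
  J1 runs 2 units, time = 28
  J1 runs 1 units, time = 29
Finish times: [29, 24, 17]
Average turnaround = 70/3 = 23.3333

23.3333


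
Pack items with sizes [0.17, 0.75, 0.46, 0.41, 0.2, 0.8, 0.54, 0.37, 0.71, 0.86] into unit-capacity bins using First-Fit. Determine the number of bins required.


Place items sequentially using First-Fit:
  Item 0.17 -> new Bin 1
  Item 0.75 -> Bin 1 (now 0.92)
  Item 0.46 -> new Bin 2
  Item 0.41 -> Bin 2 (now 0.87)
  Item 0.2 -> new Bin 3
  Item 0.8 -> Bin 3 (now 1.0)
  Item 0.54 -> new Bin 4
  Item 0.37 -> Bin 4 (now 0.91)
  Item 0.71 -> new Bin 5
  Item 0.86 -> new Bin 6
Total bins used = 6

6


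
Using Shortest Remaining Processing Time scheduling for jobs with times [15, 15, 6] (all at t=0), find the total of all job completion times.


Since all jobs arrive at t=0, SRPT equals SPT ordering.
SPT order: [6, 15, 15]
Completion times:
  Job 1: p=6, C=6
  Job 2: p=15, C=21
  Job 3: p=15, C=36
Total completion time = 6 + 21 + 36 = 63

63


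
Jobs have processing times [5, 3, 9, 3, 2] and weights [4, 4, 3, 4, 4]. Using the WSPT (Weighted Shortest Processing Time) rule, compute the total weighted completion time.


Compute p/w ratios and sort ascending (WSPT): [(2, 4), (3, 4), (3, 4), (5, 4), (9, 3)]
Compute weighted completion times:
  Job (p=2,w=4): C=2, w*C=4*2=8
  Job (p=3,w=4): C=5, w*C=4*5=20
  Job (p=3,w=4): C=8, w*C=4*8=32
  Job (p=5,w=4): C=13, w*C=4*13=52
  Job (p=9,w=3): C=22, w*C=3*22=66
Total weighted completion time = 178

178


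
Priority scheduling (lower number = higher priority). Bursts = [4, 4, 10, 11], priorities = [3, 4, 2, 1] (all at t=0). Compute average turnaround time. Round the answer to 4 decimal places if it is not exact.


Sort by priority (ascending = highest first):
Order: [(1, 11), (2, 10), (3, 4), (4, 4)]
Completion times:
  Priority 1, burst=11, C=11
  Priority 2, burst=10, C=21
  Priority 3, burst=4, C=25
  Priority 4, burst=4, C=29
Average turnaround = 86/4 = 21.5

21.5


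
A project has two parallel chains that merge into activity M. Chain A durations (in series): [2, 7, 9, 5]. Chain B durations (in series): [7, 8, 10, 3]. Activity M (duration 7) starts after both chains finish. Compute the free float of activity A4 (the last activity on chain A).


ES(A4) = sum of predecessors on chain A = 18
EF(A4) = ES + duration = 18 + 5 = 23
Successor of A4 is M. ES(M) = max(sum(A), sum(B)) = max(23, 28) = 28
Free float = ES(successor) - EF(current) = 28 - 23 = 5

5


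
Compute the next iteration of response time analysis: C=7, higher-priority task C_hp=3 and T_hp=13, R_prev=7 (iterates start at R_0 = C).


R_next = C + ceil(R_prev / T_hp) * C_hp
ceil(7 / 13) = ceil(0.5385) = 1
Interference = 1 * 3 = 3
R_next = 7 + 3 = 10

10


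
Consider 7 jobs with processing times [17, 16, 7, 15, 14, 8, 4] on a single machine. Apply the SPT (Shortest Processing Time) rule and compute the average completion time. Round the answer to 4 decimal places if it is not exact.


Sort jobs by processing time (SPT order): [4, 7, 8, 14, 15, 16, 17]
Compute completion times sequentially:
  Job 1: processing = 4, completes at 4
  Job 2: processing = 7, completes at 11
  Job 3: processing = 8, completes at 19
  Job 4: processing = 14, completes at 33
  Job 5: processing = 15, completes at 48
  Job 6: processing = 16, completes at 64
  Job 7: processing = 17, completes at 81
Sum of completion times = 260
Average completion time = 260/7 = 37.1429

37.1429


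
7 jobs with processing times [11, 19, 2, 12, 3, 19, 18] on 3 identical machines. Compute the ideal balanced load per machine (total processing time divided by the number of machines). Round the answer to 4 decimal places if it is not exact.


Total processing time = 11 + 19 + 2 + 12 + 3 + 19 + 18 = 84
Number of machines = 3
Ideal balanced load = 84 / 3 = 28.0

28.0


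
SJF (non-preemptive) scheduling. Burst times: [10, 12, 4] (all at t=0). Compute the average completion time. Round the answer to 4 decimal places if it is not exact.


SJF order (ascending): [4, 10, 12]
Completion times:
  Job 1: burst=4, C=4
  Job 2: burst=10, C=14
  Job 3: burst=12, C=26
Average completion = 44/3 = 14.6667

14.6667


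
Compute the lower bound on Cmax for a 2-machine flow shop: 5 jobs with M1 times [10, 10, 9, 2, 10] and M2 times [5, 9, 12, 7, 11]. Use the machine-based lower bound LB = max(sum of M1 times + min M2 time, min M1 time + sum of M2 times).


LB1 = sum(M1 times) + min(M2 times) = 41 + 5 = 46
LB2 = min(M1 times) + sum(M2 times) = 2 + 44 = 46
Lower bound = max(LB1, LB2) = max(46, 46) = 46

46


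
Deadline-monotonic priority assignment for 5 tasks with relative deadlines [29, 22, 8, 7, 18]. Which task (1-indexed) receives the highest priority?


Sort tasks by relative deadline (ascending):
  Task 4: deadline = 7
  Task 3: deadline = 8
  Task 5: deadline = 18
  Task 2: deadline = 22
  Task 1: deadline = 29
Priority order (highest first): [4, 3, 5, 2, 1]
Highest priority task = 4

4


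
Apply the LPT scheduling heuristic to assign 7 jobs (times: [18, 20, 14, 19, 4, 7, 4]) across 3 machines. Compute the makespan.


Sort jobs in decreasing order (LPT): [20, 19, 18, 14, 7, 4, 4]
Assign each job to the least loaded machine:
  Machine 1: jobs [20, 4, 4], load = 28
  Machine 2: jobs [19, 7], load = 26
  Machine 3: jobs [18, 14], load = 32
Makespan = max load = 32

32


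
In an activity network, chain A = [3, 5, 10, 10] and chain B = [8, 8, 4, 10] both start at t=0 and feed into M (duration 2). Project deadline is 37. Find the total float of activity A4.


Forward pass: ES(A4) = sum of predecessors on chain A = 18
EF = ES + duration = 18 + 10 = 28
Backward pass: LF(M) = deadline = 37; LS(M) = 37 - 2 = 35
LF(A4) = LS(M) - sum(successors on chain A) = 35 - 0 = 35
LS = LF - duration = 35 - 10 = 25
Total float = LS - ES = 25 - 18 = 7

7


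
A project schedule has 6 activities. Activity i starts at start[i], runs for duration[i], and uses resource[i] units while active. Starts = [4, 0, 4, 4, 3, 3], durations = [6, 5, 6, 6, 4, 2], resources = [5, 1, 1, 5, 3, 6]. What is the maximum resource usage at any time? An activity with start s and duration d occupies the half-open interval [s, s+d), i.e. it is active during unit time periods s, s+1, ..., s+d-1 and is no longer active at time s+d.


Each activity i is active on [start_i, start_i + duration_i).
Compute total resource usage per time slot:
  t=0: active resources = [1], total = 1
  t=1: active resources = [1], total = 1
  t=2: active resources = [1], total = 1
  t=3: active resources = [1, 3, 6], total = 10
  t=4: active resources = [5, 1, 1, 5, 3, 6], total = 21
  t=5: active resources = [5, 1, 5, 3], total = 14
  t=6: active resources = [5, 1, 5, 3], total = 14
  t=7: active resources = [5, 1, 5], total = 11
  t=8: active resources = [5, 1, 5], total = 11
  t=9: active resources = [5, 1, 5], total = 11
Peak resource demand = 21

21


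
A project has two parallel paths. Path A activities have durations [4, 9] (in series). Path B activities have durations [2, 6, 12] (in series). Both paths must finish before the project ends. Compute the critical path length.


Path A total = 4 + 9 = 13
Path B total = 2 + 6 + 12 = 20
Critical path = longest path = max(13, 20) = 20

20


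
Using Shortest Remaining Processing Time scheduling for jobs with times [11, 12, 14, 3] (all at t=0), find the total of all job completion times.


Since all jobs arrive at t=0, SRPT equals SPT ordering.
SPT order: [3, 11, 12, 14]
Completion times:
  Job 1: p=3, C=3
  Job 2: p=11, C=14
  Job 3: p=12, C=26
  Job 4: p=14, C=40
Total completion time = 3 + 14 + 26 + 40 = 83

83


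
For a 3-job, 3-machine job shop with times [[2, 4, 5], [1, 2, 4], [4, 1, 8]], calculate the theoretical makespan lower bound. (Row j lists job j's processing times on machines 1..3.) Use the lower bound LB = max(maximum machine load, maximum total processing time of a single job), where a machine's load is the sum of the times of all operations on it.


Machine loads:
  Machine 1: 2 + 1 + 4 = 7
  Machine 2: 4 + 2 + 1 = 7
  Machine 3: 5 + 4 + 8 = 17
Max machine load = 17
Job totals:
  Job 1: 11
  Job 2: 7
  Job 3: 13
Max job total = 13
Lower bound = max(17, 13) = 17

17


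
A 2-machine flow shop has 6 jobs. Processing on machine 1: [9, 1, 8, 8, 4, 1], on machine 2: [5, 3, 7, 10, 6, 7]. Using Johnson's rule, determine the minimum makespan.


Apply Johnson's rule:
  Group 1 (a <= b): [(2, 1, 3), (6, 1, 7), (5, 4, 6), (4, 8, 10)]
  Group 2 (a > b): [(3, 8, 7), (1, 9, 5)]
Optimal job order: [2, 6, 5, 4, 3, 1]
Schedule:
  Job 2: M1 done at 1, M2 done at 4
  Job 6: M1 done at 2, M2 done at 11
  Job 5: M1 done at 6, M2 done at 17
  Job 4: M1 done at 14, M2 done at 27
  Job 3: M1 done at 22, M2 done at 34
  Job 1: M1 done at 31, M2 done at 39
Makespan = 39

39


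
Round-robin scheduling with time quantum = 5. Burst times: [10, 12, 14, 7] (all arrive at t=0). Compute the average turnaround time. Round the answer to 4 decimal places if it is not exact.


Time quantum = 5
Execution trace:
  J1 runs 5 units, time = 5
  J2 runs 5 units, time = 10
  J3 runs 5 units, time = 15
  J4 runs 5 units, time = 20
  J1 runs 5 units, time = 25
  J2 runs 5 units, time = 30
  J3 runs 5 units, time = 35
  J4 runs 2 units, time = 37
  J2 runs 2 units, time = 39
  J3 runs 4 units, time = 43
Finish times: [25, 39, 43, 37]
Average turnaround = 144/4 = 36.0

36.0


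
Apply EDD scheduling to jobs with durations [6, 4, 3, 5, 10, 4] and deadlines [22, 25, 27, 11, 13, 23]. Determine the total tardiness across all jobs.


Sort by due date (EDD order): [(5, 11), (10, 13), (6, 22), (4, 23), (4, 25), (3, 27)]
Compute completion times and tardiness:
  Job 1: p=5, d=11, C=5, tardiness=max(0,5-11)=0
  Job 2: p=10, d=13, C=15, tardiness=max(0,15-13)=2
  Job 3: p=6, d=22, C=21, tardiness=max(0,21-22)=0
  Job 4: p=4, d=23, C=25, tardiness=max(0,25-23)=2
  Job 5: p=4, d=25, C=29, tardiness=max(0,29-25)=4
  Job 6: p=3, d=27, C=32, tardiness=max(0,32-27)=5
Total tardiness = 13

13


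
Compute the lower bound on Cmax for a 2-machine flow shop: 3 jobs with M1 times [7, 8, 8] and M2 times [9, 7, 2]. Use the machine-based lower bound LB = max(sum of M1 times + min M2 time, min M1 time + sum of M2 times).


LB1 = sum(M1 times) + min(M2 times) = 23 + 2 = 25
LB2 = min(M1 times) + sum(M2 times) = 7 + 18 = 25
Lower bound = max(LB1, LB2) = max(25, 25) = 25

25


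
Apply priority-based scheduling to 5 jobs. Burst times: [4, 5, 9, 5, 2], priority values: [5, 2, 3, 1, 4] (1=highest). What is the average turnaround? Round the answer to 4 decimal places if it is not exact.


Sort by priority (ascending = highest first):
Order: [(1, 5), (2, 5), (3, 9), (4, 2), (5, 4)]
Completion times:
  Priority 1, burst=5, C=5
  Priority 2, burst=5, C=10
  Priority 3, burst=9, C=19
  Priority 4, burst=2, C=21
  Priority 5, burst=4, C=25
Average turnaround = 80/5 = 16.0

16.0


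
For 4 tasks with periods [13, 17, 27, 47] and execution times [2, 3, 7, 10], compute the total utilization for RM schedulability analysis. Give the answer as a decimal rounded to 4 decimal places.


Compute individual utilizations (exact fractions):
  Task 1: C/T = 2/13 (approx. 0.1538)
  Task 2: C/T = 3/17 (approx. 0.1765)
  Task 3: C/T = 7/27 (approx. 0.2593)
  Task 4: C/T = 10/47 (approx. 0.2128)
Total utilization U = 2/13 + 3/17 + 7/27 + 10/47 = 225016/280449
Rounded to 4 decimal places: U = 0.8023
RM (Liu & Layland) bound for 4 tasks = 0.756828; compare with U = 225016/280449 (approx. 0.802342)
bound < U <= 1, so the RM sufficient condition is not met (inconclusive; an exact test such as response-time analysis is needed).

0.8023


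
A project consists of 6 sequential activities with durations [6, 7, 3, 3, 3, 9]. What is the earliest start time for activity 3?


Activity 3 starts after activities 1 through 2 complete.
Predecessor durations: [6, 7]
ES = 6 + 7 = 13

13


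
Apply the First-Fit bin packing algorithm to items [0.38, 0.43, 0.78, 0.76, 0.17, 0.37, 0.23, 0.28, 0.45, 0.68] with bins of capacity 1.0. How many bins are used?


Place items sequentially using First-Fit:
  Item 0.38 -> new Bin 1
  Item 0.43 -> Bin 1 (now 0.81)
  Item 0.78 -> new Bin 2
  Item 0.76 -> new Bin 3
  Item 0.17 -> Bin 1 (now 0.98)
  Item 0.37 -> new Bin 4
  Item 0.23 -> Bin 3 (now 0.99)
  Item 0.28 -> Bin 4 (now 0.65)
  Item 0.45 -> new Bin 5
  Item 0.68 -> new Bin 6
Total bins used = 6

6
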